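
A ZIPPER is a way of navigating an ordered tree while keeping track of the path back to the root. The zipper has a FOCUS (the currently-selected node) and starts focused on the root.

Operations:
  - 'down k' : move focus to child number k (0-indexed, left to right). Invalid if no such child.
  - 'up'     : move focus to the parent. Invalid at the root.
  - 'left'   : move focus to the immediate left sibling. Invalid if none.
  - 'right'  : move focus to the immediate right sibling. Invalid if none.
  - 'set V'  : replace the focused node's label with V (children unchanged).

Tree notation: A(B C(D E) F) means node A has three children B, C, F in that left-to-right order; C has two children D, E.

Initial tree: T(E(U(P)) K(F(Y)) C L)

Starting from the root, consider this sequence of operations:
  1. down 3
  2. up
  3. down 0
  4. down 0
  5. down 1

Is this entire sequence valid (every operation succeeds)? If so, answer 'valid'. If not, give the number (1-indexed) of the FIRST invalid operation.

Answer: 5

Derivation:
Step 1 (down 3): focus=L path=3 depth=1 children=[] left=['E', 'K', 'C'] right=[] parent=T
Step 2 (up): focus=T path=root depth=0 children=['E', 'K', 'C', 'L'] (at root)
Step 3 (down 0): focus=E path=0 depth=1 children=['U'] left=[] right=['K', 'C', 'L'] parent=T
Step 4 (down 0): focus=U path=0/0 depth=2 children=['P'] left=[] right=[] parent=E
Step 5 (down 1): INVALID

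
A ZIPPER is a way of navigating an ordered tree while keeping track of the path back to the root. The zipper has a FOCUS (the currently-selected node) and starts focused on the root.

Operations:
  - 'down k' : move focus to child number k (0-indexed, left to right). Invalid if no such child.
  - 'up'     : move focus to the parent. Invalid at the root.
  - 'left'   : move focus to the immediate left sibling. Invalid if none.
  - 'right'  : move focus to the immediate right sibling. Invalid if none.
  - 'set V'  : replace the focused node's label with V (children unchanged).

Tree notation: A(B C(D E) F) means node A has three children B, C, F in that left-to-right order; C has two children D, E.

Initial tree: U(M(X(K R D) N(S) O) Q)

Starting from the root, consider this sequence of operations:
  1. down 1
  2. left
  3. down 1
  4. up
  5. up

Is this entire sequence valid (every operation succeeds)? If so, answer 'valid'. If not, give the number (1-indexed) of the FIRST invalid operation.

Answer: valid

Derivation:
Step 1 (down 1): focus=Q path=1 depth=1 children=[] left=['M'] right=[] parent=U
Step 2 (left): focus=M path=0 depth=1 children=['X', 'N', 'O'] left=[] right=['Q'] parent=U
Step 3 (down 1): focus=N path=0/1 depth=2 children=['S'] left=['X'] right=['O'] parent=M
Step 4 (up): focus=M path=0 depth=1 children=['X', 'N', 'O'] left=[] right=['Q'] parent=U
Step 5 (up): focus=U path=root depth=0 children=['M', 'Q'] (at root)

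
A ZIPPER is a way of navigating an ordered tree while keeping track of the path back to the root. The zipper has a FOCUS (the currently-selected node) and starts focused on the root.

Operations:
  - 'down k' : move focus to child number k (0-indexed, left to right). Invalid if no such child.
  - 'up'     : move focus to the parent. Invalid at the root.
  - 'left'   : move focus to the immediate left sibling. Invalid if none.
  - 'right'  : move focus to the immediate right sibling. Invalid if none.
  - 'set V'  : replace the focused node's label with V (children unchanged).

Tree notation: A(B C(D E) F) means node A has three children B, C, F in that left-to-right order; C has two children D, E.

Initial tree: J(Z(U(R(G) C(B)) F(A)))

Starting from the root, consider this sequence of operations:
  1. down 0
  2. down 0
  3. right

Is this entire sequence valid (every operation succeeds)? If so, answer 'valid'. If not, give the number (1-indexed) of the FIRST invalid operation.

Answer: valid

Derivation:
Step 1 (down 0): focus=Z path=0 depth=1 children=['U', 'F'] left=[] right=[] parent=J
Step 2 (down 0): focus=U path=0/0 depth=2 children=['R', 'C'] left=[] right=['F'] parent=Z
Step 3 (right): focus=F path=0/1 depth=2 children=['A'] left=['U'] right=[] parent=Z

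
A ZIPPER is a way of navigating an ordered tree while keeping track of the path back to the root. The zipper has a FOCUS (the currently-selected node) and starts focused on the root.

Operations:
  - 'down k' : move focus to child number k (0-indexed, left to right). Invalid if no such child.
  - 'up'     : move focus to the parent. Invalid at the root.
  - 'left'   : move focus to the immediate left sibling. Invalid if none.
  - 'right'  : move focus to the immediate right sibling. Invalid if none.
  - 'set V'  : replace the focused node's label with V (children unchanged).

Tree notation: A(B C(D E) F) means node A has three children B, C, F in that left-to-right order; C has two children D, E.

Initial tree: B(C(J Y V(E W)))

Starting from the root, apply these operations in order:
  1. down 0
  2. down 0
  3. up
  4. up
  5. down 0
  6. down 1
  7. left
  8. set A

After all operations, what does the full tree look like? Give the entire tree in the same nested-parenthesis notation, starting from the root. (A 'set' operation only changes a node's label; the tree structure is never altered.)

Step 1 (down 0): focus=C path=0 depth=1 children=['J', 'Y', 'V'] left=[] right=[] parent=B
Step 2 (down 0): focus=J path=0/0 depth=2 children=[] left=[] right=['Y', 'V'] parent=C
Step 3 (up): focus=C path=0 depth=1 children=['J', 'Y', 'V'] left=[] right=[] parent=B
Step 4 (up): focus=B path=root depth=0 children=['C'] (at root)
Step 5 (down 0): focus=C path=0 depth=1 children=['J', 'Y', 'V'] left=[] right=[] parent=B
Step 6 (down 1): focus=Y path=0/1 depth=2 children=[] left=['J'] right=['V'] parent=C
Step 7 (left): focus=J path=0/0 depth=2 children=[] left=[] right=['Y', 'V'] parent=C
Step 8 (set A): focus=A path=0/0 depth=2 children=[] left=[] right=['Y', 'V'] parent=C

Answer: B(C(A Y V(E W)))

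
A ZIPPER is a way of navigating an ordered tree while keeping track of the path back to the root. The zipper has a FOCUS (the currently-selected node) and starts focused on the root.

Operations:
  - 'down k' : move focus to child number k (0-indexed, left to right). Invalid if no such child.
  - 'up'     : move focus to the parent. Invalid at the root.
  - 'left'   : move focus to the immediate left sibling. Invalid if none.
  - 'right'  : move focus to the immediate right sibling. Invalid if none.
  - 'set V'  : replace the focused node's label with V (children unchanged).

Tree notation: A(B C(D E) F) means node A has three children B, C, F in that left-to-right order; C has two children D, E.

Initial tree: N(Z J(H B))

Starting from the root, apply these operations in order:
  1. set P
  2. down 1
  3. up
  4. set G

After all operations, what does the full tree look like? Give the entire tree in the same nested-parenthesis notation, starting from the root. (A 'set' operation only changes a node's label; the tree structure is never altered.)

Answer: G(Z J(H B))

Derivation:
Step 1 (set P): focus=P path=root depth=0 children=['Z', 'J'] (at root)
Step 2 (down 1): focus=J path=1 depth=1 children=['H', 'B'] left=['Z'] right=[] parent=P
Step 3 (up): focus=P path=root depth=0 children=['Z', 'J'] (at root)
Step 4 (set G): focus=G path=root depth=0 children=['Z', 'J'] (at root)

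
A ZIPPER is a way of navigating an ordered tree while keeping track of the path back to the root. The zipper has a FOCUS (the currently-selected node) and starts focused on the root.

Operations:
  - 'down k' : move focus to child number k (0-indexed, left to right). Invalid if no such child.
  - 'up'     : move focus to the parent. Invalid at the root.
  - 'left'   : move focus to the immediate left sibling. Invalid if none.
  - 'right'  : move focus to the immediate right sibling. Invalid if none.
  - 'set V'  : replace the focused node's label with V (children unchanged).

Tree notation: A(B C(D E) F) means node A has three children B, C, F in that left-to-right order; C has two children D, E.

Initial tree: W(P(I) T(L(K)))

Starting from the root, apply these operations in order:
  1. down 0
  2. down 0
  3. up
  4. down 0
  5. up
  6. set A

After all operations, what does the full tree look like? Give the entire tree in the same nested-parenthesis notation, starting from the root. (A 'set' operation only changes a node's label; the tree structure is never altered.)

Answer: W(A(I) T(L(K)))

Derivation:
Step 1 (down 0): focus=P path=0 depth=1 children=['I'] left=[] right=['T'] parent=W
Step 2 (down 0): focus=I path=0/0 depth=2 children=[] left=[] right=[] parent=P
Step 3 (up): focus=P path=0 depth=1 children=['I'] left=[] right=['T'] parent=W
Step 4 (down 0): focus=I path=0/0 depth=2 children=[] left=[] right=[] parent=P
Step 5 (up): focus=P path=0 depth=1 children=['I'] left=[] right=['T'] parent=W
Step 6 (set A): focus=A path=0 depth=1 children=['I'] left=[] right=['T'] parent=W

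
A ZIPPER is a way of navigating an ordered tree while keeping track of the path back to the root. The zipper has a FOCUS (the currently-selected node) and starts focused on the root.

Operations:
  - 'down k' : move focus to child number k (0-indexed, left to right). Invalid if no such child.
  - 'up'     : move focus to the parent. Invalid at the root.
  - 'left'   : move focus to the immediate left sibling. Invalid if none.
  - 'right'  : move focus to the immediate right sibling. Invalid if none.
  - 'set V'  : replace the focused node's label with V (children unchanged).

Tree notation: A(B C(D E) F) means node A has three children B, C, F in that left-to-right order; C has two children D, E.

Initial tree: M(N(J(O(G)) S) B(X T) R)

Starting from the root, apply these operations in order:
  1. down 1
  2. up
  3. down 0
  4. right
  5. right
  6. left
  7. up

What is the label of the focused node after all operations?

Step 1 (down 1): focus=B path=1 depth=1 children=['X', 'T'] left=['N'] right=['R'] parent=M
Step 2 (up): focus=M path=root depth=0 children=['N', 'B', 'R'] (at root)
Step 3 (down 0): focus=N path=0 depth=1 children=['J', 'S'] left=[] right=['B', 'R'] parent=M
Step 4 (right): focus=B path=1 depth=1 children=['X', 'T'] left=['N'] right=['R'] parent=M
Step 5 (right): focus=R path=2 depth=1 children=[] left=['N', 'B'] right=[] parent=M
Step 6 (left): focus=B path=1 depth=1 children=['X', 'T'] left=['N'] right=['R'] parent=M
Step 7 (up): focus=M path=root depth=0 children=['N', 'B', 'R'] (at root)

Answer: M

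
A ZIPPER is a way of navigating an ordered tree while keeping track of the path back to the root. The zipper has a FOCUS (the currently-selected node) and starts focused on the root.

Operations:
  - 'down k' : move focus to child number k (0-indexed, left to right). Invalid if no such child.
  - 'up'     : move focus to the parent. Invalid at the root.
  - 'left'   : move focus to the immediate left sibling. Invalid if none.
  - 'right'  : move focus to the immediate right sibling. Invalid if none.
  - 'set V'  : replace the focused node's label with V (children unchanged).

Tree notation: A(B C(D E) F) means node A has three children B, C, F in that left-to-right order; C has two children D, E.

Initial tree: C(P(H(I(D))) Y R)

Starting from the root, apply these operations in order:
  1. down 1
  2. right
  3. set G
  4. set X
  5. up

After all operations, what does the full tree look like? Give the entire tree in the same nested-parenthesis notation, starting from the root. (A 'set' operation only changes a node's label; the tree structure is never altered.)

Answer: C(P(H(I(D))) Y X)

Derivation:
Step 1 (down 1): focus=Y path=1 depth=1 children=[] left=['P'] right=['R'] parent=C
Step 2 (right): focus=R path=2 depth=1 children=[] left=['P', 'Y'] right=[] parent=C
Step 3 (set G): focus=G path=2 depth=1 children=[] left=['P', 'Y'] right=[] parent=C
Step 4 (set X): focus=X path=2 depth=1 children=[] left=['P', 'Y'] right=[] parent=C
Step 5 (up): focus=C path=root depth=0 children=['P', 'Y', 'X'] (at root)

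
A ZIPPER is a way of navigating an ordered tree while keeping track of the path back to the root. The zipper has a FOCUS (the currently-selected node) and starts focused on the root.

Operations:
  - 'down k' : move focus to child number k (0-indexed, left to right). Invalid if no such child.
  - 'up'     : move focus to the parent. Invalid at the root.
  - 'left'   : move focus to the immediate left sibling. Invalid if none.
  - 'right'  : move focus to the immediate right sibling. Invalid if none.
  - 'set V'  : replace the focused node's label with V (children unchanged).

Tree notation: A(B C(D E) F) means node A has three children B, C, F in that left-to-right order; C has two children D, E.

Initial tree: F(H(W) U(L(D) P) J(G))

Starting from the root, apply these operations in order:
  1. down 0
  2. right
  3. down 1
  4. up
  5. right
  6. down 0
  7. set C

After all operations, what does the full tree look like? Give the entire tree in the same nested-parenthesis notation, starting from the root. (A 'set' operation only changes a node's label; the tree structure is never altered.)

Answer: F(H(W) U(L(D) P) J(C))

Derivation:
Step 1 (down 0): focus=H path=0 depth=1 children=['W'] left=[] right=['U', 'J'] parent=F
Step 2 (right): focus=U path=1 depth=1 children=['L', 'P'] left=['H'] right=['J'] parent=F
Step 3 (down 1): focus=P path=1/1 depth=2 children=[] left=['L'] right=[] parent=U
Step 4 (up): focus=U path=1 depth=1 children=['L', 'P'] left=['H'] right=['J'] parent=F
Step 5 (right): focus=J path=2 depth=1 children=['G'] left=['H', 'U'] right=[] parent=F
Step 6 (down 0): focus=G path=2/0 depth=2 children=[] left=[] right=[] parent=J
Step 7 (set C): focus=C path=2/0 depth=2 children=[] left=[] right=[] parent=J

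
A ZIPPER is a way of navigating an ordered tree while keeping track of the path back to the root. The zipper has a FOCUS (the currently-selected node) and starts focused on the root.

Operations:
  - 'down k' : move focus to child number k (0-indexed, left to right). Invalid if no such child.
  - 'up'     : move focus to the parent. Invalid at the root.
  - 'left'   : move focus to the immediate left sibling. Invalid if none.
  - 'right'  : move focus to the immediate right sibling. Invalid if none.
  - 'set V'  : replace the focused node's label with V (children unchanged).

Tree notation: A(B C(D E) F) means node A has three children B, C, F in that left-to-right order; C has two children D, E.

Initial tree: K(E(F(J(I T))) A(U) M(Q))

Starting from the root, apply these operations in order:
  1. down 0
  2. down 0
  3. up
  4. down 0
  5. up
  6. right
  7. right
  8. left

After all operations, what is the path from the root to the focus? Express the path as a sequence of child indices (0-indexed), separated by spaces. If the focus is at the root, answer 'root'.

Answer: 1

Derivation:
Step 1 (down 0): focus=E path=0 depth=1 children=['F'] left=[] right=['A', 'M'] parent=K
Step 2 (down 0): focus=F path=0/0 depth=2 children=['J'] left=[] right=[] parent=E
Step 3 (up): focus=E path=0 depth=1 children=['F'] left=[] right=['A', 'M'] parent=K
Step 4 (down 0): focus=F path=0/0 depth=2 children=['J'] left=[] right=[] parent=E
Step 5 (up): focus=E path=0 depth=1 children=['F'] left=[] right=['A', 'M'] parent=K
Step 6 (right): focus=A path=1 depth=1 children=['U'] left=['E'] right=['M'] parent=K
Step 7 (right): focus=M path=2 depth=1 children=['Q'] left=['E', 'A'] right=[] parent=K
Step 8 (left): focus=A path=1 depth=1 children=['U'] left=['E'] right=['M'] parent=K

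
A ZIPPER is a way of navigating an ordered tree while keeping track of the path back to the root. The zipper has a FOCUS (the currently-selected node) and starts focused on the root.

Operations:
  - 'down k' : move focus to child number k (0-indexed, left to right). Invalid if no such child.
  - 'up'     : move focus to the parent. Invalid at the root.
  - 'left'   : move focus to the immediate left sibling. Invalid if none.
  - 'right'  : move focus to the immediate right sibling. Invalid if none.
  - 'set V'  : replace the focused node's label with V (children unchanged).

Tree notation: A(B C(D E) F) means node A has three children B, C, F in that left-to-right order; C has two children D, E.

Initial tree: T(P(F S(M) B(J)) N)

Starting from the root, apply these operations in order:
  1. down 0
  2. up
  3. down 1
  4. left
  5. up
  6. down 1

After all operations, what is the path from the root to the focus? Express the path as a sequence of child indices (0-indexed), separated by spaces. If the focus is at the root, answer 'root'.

Step 1 (down 0): focus=P path=0 depth=1 children=['F', 'S', 'B'] left=[] right=['N'] parent=T
Step 2 (up): focus=T path=root depth=0 children=['P', 'N'] (at root)
Step 3 (down 1): focus=N path=1 depth=1 children=[] left=['P'] right=[] parent=T
Step 4 (left): focus=P path=0 depth=1 children=['F', 'S', 'B'] left=[] right=['N'] parent=T
Step 5 (up): focus=T path=root depth=0 children=['P', 'N'] (at root)
Step 6 (down 1): focus=N path=1 depth=1 children=[] left=['P'] right=[] parent=T

Answer: 1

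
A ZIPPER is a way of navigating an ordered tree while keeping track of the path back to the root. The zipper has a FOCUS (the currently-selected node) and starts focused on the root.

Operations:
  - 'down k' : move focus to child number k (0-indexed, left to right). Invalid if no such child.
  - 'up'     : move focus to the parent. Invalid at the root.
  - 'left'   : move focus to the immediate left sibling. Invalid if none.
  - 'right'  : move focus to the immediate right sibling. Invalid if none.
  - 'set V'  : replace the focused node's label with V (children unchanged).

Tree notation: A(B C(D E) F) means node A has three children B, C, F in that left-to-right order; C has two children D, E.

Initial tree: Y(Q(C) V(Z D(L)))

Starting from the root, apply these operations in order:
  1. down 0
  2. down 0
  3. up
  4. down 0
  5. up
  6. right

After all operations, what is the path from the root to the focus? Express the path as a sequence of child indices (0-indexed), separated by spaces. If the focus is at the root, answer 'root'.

Answer: 1

Derivation:
Step 1 (down 0): focus=Q path=0 depth=1 children=['C'] left=[] right=['V'] parent=Y
Step 2 (down 0): focus=C path=0/0 depth=2 children=[] left=[] right=[] parent=Q
Step 3 (up): focus=Q path=0 depth=1 children=['C'] left=[] right=['V'] parent=Y
Step 4 (down 0): focus=C path=0/0 depth=2 children=[] left=[] right=[] parent=Q
Step 5 (up): focus=Q path=0 depth=1 children=['C'] left=[] right=['V'] parent=Y
Step 6 (right): focus=V path=1 depth=1 children=['Z', 'D'] left=['Q'] right=[] parent=Y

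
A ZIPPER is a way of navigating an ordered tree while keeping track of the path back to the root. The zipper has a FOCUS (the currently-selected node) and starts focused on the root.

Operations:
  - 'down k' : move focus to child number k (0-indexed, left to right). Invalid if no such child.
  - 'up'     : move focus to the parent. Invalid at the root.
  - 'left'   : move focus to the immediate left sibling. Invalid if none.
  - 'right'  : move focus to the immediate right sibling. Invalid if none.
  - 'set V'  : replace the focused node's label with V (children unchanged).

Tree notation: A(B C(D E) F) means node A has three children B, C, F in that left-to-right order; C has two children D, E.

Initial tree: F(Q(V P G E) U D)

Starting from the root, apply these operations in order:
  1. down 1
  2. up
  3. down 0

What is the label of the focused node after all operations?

Step 1 (down 1): focus=U path=1 depth=1 children=[] left=['Q'] right=['D'] parent=F
Step 2 (up): focus=F path=root depth=0 children=['Q', 'U', 'D'] (at root)
Step 3 (down 0): focus=Q path=0 depth=1 children=['V', 'P', 'G', 'E'] left=[] right=['U', 'D'] parent=F

Answer: Q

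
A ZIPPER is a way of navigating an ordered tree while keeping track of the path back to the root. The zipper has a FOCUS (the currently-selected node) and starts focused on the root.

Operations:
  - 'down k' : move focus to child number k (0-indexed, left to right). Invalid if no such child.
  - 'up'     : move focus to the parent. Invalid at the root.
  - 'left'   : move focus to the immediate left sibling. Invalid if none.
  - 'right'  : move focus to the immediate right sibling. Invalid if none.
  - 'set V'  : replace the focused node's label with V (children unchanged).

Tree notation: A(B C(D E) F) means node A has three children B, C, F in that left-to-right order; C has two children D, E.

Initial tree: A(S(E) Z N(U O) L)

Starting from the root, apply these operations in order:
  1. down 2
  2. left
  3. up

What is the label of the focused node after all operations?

Answer: A

Derivation:
Step 1 (down 2): focus=N path=2 depth=1 children=['U', 'O'] left=['S', 'Z'] right=['L'] parent=A
Step 2 (left): focus=Z path=1 depth=1 children=[] left=['S'] right=['N', 'L'] parent=A
Step 3 (up): focus=A path=root depth=0 children=['S', 'Z', 'N', 'L'] (at root)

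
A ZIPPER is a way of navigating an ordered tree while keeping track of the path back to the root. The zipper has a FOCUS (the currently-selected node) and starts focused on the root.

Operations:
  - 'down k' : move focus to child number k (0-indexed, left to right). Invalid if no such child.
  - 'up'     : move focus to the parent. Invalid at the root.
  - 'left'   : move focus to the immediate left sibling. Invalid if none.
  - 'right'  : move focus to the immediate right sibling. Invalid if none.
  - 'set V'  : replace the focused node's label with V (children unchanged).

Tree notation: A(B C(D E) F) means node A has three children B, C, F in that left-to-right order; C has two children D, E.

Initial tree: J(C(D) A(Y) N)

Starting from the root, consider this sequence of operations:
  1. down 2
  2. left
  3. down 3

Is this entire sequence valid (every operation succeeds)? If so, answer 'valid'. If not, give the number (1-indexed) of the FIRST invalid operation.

Step 1 (down 2): focus=N path=2 depth=1 children=[] left=['C', 'A'] right=[] parent=J
Step 2 (left): focus=A path=1 depth=1 children=['Y'] left=['C'] right=['N'] parent=J
Step 3 (down 3): INVALID

Answer: 3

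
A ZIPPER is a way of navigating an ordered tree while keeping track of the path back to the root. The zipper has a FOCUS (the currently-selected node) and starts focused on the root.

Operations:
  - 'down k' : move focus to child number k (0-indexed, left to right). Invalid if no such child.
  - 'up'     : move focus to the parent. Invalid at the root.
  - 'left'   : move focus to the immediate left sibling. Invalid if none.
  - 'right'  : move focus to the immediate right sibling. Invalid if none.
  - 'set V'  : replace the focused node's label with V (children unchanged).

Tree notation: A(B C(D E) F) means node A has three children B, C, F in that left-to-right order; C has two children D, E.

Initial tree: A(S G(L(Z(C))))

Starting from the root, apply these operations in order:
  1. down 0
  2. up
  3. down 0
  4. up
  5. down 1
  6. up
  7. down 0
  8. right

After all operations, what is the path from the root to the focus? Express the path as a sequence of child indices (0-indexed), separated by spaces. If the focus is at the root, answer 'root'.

Answer: 1

Derivation:
Step 1 (down 0): focus=S path=0 depth=1 children=[] left=[] right=['G'] parent=A
Step 2 (up): focus=A path=root depth=0 children=['S', 'G'] (at root)
Step 3 (down 0): focus=S path=0 depth=1 children=[] left=[] right=['G'] parent=A
Step 4 (up): focus=A path=root depth=0 children=['S', 'G'] (at root)
Step 5 (down 1): focus=G path=1 depth=1 children=['L'] left=['S'] right=[] parent=A
Step 6 (up): focus=A path=root depth=0 children=['S', 'G'] (at root)
Step 7 (down 0): focus=S path=0 depth=1 children=[] left=[] right=['G'] parent=A
Step 8 (right): focus=G path=1 depth=1 children=['L'] left=['S'] right=[] parent=A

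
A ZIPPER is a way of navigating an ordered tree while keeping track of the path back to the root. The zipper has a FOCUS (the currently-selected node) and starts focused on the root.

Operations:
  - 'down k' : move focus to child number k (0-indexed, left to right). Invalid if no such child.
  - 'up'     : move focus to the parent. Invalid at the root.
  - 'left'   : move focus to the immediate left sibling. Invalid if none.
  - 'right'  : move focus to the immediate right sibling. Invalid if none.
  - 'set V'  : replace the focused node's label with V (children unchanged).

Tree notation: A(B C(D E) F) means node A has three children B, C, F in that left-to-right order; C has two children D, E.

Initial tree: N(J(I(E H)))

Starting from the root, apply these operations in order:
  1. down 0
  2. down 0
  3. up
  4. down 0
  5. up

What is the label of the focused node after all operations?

Answer: J

Derivation:
Step 1 (down 0): focus=J path=0 depth=1 children=['I'] left=[] right=[] parent=N
Step 2 (down 0): focus=I path=0/0 depth=2 children=['E', 'H'] left=[] right=[] parent=J
Step 3 (up): focus=J path=0 depth=1 children=['I'] left=[] right=[] parent=N
Step 4 (down 0): focus=I path=0/0 depth=2 children=['E', 'H'] left=[] right=[] parent=J
Step 5 (up): focus=J path=0 depth=1 children=['I'] left=[] right=[] parent=N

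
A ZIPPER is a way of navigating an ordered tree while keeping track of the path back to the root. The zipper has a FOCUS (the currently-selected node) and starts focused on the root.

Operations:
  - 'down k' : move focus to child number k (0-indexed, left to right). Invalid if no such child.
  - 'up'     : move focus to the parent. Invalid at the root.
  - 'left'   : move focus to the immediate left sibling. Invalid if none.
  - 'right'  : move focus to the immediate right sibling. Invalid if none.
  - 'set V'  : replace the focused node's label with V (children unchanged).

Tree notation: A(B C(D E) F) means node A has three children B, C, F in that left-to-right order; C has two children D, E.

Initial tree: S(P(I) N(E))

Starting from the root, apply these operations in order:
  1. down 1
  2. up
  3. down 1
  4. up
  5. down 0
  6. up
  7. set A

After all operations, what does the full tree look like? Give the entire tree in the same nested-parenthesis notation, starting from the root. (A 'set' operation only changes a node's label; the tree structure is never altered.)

Answer: A(P(I) N(E))

Derivation:
Step 1 (down 1): focus=N path=1 depth=1 children=['E'] left=['P'] right=[] parent=S
Step 2 (up): focus=S path=root depth=0 children=['P', 'N'] (at root)
Step 3 (down 1): focus=N path=1 depth=1 children=['E'] left=['P'] right=[] parent=S
Step 4 (up): focus=S path=root depth=0 children=['P', 'N'] (at root)
Step 5 (down 0): focus=P path=0 depth=1 children=['I'] left=[] right=['N'] parent=S
Step 6 (up): focus=S path=root depth=0 children=['P', 'N'] (at root)
Step 7 (set A): focus=A path=root depth=0 children=['P', 'N'] (at root)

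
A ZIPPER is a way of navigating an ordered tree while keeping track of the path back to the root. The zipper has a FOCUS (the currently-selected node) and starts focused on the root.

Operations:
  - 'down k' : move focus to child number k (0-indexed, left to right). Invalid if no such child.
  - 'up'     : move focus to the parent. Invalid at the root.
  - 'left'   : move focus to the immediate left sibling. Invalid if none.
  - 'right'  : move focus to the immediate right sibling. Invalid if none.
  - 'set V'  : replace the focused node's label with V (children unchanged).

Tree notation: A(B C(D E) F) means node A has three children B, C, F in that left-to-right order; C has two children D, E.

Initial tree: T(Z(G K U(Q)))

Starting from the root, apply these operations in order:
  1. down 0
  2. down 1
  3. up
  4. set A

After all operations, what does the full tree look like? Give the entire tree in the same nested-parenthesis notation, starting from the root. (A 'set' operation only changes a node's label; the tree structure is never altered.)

Step 1 (down 0): focus=Z path=0 depth=1 children=['G', 'K', 'U'] left=[] right=[] parent=T
Step 2 (down 1): focus=K path=0/1 depth=2 children=[] left=['G'] right=['U'] parent=Z
Step 3 (up): focus=Z path=0 depth=1 children=['G', 'K', 'U'] left=[] right=[] parent=T
Step 4 (set A): focus=A path=0 depth=1 children=['G', 'K', 'U'] left=[] right=[] parent=T

Answer: T(A(G K U(Q)))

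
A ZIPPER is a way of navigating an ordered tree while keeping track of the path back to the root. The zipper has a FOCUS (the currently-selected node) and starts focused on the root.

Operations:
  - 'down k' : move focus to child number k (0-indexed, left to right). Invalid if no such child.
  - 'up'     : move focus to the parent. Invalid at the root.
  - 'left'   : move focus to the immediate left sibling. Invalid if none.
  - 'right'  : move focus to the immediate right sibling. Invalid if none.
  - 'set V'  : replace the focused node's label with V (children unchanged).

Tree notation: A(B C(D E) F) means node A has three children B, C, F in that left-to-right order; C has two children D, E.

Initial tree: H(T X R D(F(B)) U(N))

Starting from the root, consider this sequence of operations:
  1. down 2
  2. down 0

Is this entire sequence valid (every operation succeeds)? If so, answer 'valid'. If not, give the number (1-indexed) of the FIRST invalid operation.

Step 1 (down 2): focus=R path=2 depth=1 children=[] left=['T', 'X'] right=['D', 'U'] parent=H
Step 2 (down 0): INVALID

Answer: 2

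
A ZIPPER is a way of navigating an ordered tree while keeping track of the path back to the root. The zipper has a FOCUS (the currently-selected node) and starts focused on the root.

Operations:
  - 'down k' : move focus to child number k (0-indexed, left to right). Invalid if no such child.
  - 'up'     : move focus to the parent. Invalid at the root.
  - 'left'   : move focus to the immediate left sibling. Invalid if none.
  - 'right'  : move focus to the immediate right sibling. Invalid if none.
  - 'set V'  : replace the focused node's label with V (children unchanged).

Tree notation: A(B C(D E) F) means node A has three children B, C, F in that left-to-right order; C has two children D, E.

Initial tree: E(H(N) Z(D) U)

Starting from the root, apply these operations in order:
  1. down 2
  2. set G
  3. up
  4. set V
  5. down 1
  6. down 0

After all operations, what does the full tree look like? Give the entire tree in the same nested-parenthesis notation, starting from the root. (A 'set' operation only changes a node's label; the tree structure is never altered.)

Answer: V(H(N) Z(D) G)

Derivation:
Step 1 (down 2): focus=U path=2 depth=1 children=[] left=['H', 'Z'] right=[] parent=E
Step 2 (set G): focus=G path=2 depth=1 children=[] left=['H', 'Z'] right=[] parent=E
Step 3 (up): focus=E path=root depth=0 children=['H', 'Z', 'G'] (at root)
Step 4 (set V): focus=V path=root depth=0 children=['H', 'Z', 'G'] (at root)
Step 5 (down 1): focus=Z path=1 depth=1 children=['D'] left=['H'] right=['G'] parent=V
Step 6 (down 0): focus=D path=1/0 depth=2 children=[] left=[] right=[] parent=Z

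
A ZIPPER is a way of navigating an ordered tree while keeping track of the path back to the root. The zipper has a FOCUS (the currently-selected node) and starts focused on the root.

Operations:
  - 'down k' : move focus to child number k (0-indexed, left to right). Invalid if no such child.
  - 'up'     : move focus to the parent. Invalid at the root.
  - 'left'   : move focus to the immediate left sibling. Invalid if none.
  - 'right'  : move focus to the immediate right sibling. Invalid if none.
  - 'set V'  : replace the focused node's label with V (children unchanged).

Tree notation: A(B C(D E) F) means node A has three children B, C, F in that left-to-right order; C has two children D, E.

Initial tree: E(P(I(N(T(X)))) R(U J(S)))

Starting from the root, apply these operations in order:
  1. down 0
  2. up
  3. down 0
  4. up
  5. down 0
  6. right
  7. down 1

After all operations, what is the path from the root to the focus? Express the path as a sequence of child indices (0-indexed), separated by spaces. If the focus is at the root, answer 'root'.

Answer: 1 1

Derivation:
Step 1 (down 0): focus=P path=0 depth=1 children=['I'] left=[] right=['R'] parent=E
Step 2 (up): focus=E path=root depth=0 children=['P', 'R'] (at root)
Step 3 (down 0): focus=P path=0 depth=1 children=['I'] left=[] right=['R'] parent=E
Step 4 (up): focus=E path=root depth=0 children=['P', 'R'] (at root)
Step 5 (down 0): focus=P path=0 depth=1 children=['I'] left=[] right=['R'] parent=E
Step 6 (right): focus=R path=1 depth=1 children=['U', 'J'] left=['P'] right=[] parent=E
Step 7 (down 1): focus=J path=1/1 depth=2 children=['S'] left=['U'] right=[] parent=R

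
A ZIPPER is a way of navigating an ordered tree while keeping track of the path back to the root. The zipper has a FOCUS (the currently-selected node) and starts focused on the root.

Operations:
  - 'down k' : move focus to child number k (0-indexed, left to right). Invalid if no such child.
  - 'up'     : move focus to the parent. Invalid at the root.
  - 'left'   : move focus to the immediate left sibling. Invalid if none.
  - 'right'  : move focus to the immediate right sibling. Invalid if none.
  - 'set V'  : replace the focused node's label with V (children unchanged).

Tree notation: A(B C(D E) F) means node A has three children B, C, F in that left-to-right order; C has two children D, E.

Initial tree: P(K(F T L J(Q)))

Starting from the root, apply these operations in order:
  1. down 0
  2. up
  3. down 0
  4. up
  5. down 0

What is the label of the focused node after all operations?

Answer: K

Derivation:
Step 1 (down 0): focus=K path=0 depth=1 children=['F', 'T', 'L', 'J'] left=[] right=[] parent=P
Step 2 (up): focus=P path=root depth=0 children=['K'] (at root)
Step 3 (down 0): focus=K path=0 depth=1 children=['F', 'T', 'L', 'J'] left=[] right=[] parent=P
Step 4 (up): focus=P path=root depth=0 children=['K'] (at root)
Step 5 (down 0): focus=K path=0 depth=1 children=['F', 'T', 'L', 'J'] left=[] right=[] parent=P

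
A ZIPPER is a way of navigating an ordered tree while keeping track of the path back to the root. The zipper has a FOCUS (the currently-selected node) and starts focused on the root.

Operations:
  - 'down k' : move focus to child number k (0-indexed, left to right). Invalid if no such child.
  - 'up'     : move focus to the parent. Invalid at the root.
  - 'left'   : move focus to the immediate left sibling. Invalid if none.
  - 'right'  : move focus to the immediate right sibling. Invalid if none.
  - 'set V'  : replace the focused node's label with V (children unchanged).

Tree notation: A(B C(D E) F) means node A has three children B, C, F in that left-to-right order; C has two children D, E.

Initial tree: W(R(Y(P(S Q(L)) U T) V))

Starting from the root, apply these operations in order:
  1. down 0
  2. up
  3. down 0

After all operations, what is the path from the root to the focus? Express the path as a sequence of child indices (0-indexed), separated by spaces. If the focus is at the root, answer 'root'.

Answer: 0

Derivation:
Step 1 (down 0): focus=R path=0 depth=1 children=['Y', 'V'] left=[] right=[] parent=W
Step 2 (up): focus=W path=root depth=0 children=['R'] (at root)
Step 3 (down 0): focus=R path=0 depth=1 children=['Y', 'V'] left=[] right=[] parent=W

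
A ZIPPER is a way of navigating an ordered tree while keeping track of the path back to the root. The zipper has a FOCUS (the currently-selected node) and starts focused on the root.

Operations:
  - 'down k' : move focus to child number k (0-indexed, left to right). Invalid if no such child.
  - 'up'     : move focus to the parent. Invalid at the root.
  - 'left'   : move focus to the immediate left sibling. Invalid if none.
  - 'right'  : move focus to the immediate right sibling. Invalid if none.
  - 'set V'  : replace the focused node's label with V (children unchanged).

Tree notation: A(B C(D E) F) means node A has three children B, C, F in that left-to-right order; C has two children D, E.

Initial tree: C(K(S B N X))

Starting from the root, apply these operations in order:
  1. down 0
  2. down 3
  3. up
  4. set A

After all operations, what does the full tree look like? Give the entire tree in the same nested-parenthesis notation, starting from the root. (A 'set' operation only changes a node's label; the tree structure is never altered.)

Step 1 (down 0): focus=K path=0 depth=1 children=['S', 'B', 'N', 'X'] left=[] right=[] parent=C
Step 2 (down 3): focus=X path=0/3 depth=2 children=[] left=['S', 'B', 'N'] right=[] parent=K
Step 3 (up): focus=K path=0 depth=1 children=['S', 'B', 'N', 'X'] left=[] right=[] parent=C
Step 4 (set A): focus=A path=0 depth=1 children=['S', 'B', 'N', 'X'] left=[] right=[] parent=C

Answer: C(A(S B N X))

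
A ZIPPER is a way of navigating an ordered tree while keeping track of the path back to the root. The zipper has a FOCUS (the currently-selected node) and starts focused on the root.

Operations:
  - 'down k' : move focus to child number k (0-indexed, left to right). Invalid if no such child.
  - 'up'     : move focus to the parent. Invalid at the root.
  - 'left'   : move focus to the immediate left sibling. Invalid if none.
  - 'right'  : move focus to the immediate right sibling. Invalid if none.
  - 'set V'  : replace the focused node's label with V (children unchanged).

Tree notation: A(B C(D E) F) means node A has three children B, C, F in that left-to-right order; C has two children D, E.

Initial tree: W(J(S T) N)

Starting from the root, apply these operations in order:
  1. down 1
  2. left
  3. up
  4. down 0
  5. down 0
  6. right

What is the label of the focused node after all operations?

Answer: T

Derivation:
Step 1 (down 1): focus=N path=1 depth=1 children=[] left=['J'] right=[] parent=W
Step 2 (left): focus=J path=0 depth=1 children=['S', 'T'] left=[] right=['N'] parent=W
Step 3 (up): focus=W path=root depth=0 children=['J', 'N'] (at root)
Step 4 (down 0): focus=J path=0 depth=1 children=['S', 'T'] left=[] right=['N'] parent=W
Step 5 (down 0): focus=S path=0/0 depth=2 children=[] left=[] right=['T'] parent=J
Step 6 (right): focus=T path=0/1 depth=2 children=[] left=['S'] right=[] parent=J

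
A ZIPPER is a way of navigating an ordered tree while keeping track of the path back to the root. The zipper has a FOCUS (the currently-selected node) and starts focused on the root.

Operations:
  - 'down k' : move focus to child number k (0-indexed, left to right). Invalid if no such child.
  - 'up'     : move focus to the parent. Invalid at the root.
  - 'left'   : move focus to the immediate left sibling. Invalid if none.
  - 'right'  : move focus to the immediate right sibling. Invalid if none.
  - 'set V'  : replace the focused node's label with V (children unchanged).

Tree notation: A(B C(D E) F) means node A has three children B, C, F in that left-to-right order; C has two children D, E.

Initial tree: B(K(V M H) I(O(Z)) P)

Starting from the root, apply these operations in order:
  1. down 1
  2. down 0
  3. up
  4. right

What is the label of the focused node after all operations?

Answer: P

Derivation:
Step 1 (down 1): focus=I path=1 depth=1 children=['O'] left=['K'] right=['P'] parent=B
Step 2 (down 0): focus=O path=1/0 depth=2 children=['Z'] left=[] right=[] parent=I
Step 3 (up): focus=I path=1 depth=1 children=['O'] left=['K'] right=['P'] parent=B
Step 4 (right): focus=P path=2 depth=1 children=[] left=['K', 'I'] right=[] parent=B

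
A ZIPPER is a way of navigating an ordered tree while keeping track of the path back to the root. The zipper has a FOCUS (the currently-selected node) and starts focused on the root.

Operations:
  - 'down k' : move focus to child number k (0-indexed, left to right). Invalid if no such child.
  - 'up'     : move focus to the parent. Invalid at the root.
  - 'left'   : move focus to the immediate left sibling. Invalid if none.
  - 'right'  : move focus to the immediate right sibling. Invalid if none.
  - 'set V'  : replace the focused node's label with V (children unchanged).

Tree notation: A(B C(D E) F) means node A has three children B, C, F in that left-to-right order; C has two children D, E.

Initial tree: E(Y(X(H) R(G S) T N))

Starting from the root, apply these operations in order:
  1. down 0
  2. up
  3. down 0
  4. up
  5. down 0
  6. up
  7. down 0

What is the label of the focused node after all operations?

Step 1 (down 0): focus=Y path=0 depth=1 children=['X', 'R', 'T', 'N'] left=[] right=[] parent=E
Step 2 (up): focus=E path=root depth=0 children=['Y'] (at root)
Step 3 (down 0): focus=Y path=0 depth=1 children=['X', 'R', 'T', 'N'] left=[] right=[] parent=E
Step 4 (up): focus=E path=root depth=0 children=['Y'] (at root)
Step 5 (down 0): focus=Y path=0 depth=1 children=['X', 'R', 'T', 'N'] left=[] right=[] parent=E
Step 6 (up): focus=E path=root depth=0 children=['Y'] (at root)
Step 7 (down 0): focus=Y path=0 depth=1 children=['X', 'R', 'T', 'N'] left=[] right=[] parent=E

Answer: Y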